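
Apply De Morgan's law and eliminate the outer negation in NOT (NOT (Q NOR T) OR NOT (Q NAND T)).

(Q NOR T) AND (Q NAND T)
De Morgan's: NOT(OR of terms) = AND of negations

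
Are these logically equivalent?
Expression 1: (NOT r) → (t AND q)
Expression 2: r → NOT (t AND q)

No, Inverse is not equivalent to original (counterexample: t=0, q=0, r=0)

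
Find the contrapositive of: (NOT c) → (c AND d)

Contrapositive: NOT (c AND d) → c
Note: A statement and its contrapositive are logically equivalent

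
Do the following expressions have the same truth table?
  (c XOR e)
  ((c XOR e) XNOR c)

No. Counterexample: with e=0, c=0, Expression 1 = 0 but Expression 2 = 1.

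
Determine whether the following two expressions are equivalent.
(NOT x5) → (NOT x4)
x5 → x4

No, Inverse is not equivalent to original (counterexample: x4=0, x5=1)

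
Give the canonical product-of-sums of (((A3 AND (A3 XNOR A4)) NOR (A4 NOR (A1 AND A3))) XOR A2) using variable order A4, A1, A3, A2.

ΠM(0, 2, 4, 7, 9, 10, 13, 14) = (A4 OR A1 OR A3 OR A2) AND (A4 OR A1 OR NOT A3 OR A2) AND (A4 OR NOT A1 OR A3 OR A2) AND (A4 OR NOT A1 OR NOT A3 OR NOT A2) AND (NOT A4 OR A1 OR A3 OR NOT A2) AND (NOT A4 OR A1 OR NOT A3 OR A2) AND (NOT A4 OR NOT A1 OR A3 OR NOT A2) AND (NOT A4 OR NOT A1 OR NOT A3 OR A2)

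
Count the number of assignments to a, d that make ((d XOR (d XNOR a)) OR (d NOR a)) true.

Satisfying assignments: (0,0), (0,1)
Count: 2 out of 4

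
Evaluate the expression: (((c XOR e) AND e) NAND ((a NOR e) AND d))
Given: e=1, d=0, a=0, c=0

Substituting: (((0 XOR 1) AND 1) NAND ((0 NOR 1) AND 0))
= 1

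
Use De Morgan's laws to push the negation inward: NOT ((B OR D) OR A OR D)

NOT (B OR D) AND NOT A AND NOT D
De Morgan's: NOT(OR of terms) = AND of negations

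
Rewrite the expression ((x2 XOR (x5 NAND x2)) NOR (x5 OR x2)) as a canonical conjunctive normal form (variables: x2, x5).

(x2 OR x5) AND (x2 OR NOT x5) AND (NOT x2 OR x5) AND (NOT x2 OR NOT x5)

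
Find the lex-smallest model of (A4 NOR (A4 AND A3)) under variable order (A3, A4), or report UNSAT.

A3=0, A4=0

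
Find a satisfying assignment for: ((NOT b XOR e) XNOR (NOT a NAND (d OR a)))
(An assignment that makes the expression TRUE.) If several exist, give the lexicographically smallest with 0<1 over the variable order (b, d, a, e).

b=0, d=0, a=0, e=0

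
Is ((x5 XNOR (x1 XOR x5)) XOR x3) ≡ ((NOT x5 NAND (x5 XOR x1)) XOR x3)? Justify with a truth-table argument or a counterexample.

No. Counterexample: with x3=0, x5=1, x1=1, Expression 1 = 0 but Expression 2 = 1.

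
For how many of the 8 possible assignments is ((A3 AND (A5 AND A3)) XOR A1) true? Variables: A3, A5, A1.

Satisfying assignments: (0,0,1), (0,1,1), (1,0,1), (1,1,0)
Count: 4 out of 8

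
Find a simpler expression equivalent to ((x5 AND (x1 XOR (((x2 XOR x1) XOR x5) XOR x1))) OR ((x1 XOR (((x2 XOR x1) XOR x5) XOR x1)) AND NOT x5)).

By distribution ((E AND v) OR (E AND NOT v) = E) then XOR self-cancellation ((E XOR v) XOR v = E):
= ((x2 XOR x1) XOR x5)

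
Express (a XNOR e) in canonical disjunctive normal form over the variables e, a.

(NOT e AND NOT a) OR (e AND a)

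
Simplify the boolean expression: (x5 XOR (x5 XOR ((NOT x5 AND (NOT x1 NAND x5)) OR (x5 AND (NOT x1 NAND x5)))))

By XOR self-cancellation ((E XOR v) XOR v = E) then distribution ((E AND v) OR (E AND NOT v) = E):
= (NOT x1 NAND x5)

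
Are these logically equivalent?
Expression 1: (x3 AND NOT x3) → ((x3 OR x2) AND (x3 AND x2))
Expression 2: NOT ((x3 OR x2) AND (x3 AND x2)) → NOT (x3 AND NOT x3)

Yes, Contrapositive is always equivalent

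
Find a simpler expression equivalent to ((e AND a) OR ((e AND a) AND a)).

By absorption (E OR (E AND v) = E):
= (e AND a)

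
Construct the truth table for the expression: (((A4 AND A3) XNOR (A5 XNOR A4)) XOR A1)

A4 | A1 | A5 | A3 | Output
--------------------------
0 | 0 | 0 | 0 | 0
0 | 0 | 0 | 1 | 0
0 | 0 | 1 | 0 | 1
0 | 0 | 1 | 1 | 1
0 | 1 | 0 | 0 | 1
0 | 1 | 0 | 1 | 1
0 | 1 | 1 | 0 | 0
0 | 1 | 1 | 1 | 0
1 | 0 | 0 | 0 | 1
1 | 0 | 0 | 1 | 0
1 | 0 | 1 | 0 | 0
1 | 0 | 1 | 1 | 1
1 | 1 | 0 | 0 | 0
1 | 1 | 0 | 1 | 1
1 | 1 | 1 | 0 | 1
1 | 1 | 1 | 1 | 0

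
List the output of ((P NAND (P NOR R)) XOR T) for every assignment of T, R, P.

T | R | P | Output
------------------
0 | 0 | 0 | 1
0 | 0 | 1 | 1
0 | 1 | 0 | 1
0 | 1 | 1 | 1
1 | 0 | 0 | 0
1 | 0 | 1 | 0
1 | 1 | 0 | 0
1 | 1 | 1 | 0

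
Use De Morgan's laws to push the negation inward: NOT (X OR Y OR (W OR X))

NOT X AND NOT Y AND NOT (W OR X)
De Morgan's: NOT(OR of terms) = AND of negations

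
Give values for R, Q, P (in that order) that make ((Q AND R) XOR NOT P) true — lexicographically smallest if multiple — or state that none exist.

R=0, Q=0, P=0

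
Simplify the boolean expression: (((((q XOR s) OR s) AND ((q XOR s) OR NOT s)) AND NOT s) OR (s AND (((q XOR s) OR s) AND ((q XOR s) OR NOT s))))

By distribution ((E AND v) OR (E AND NOT v) = E) then distribution ((E OR v) AND (E OR NOT v) = E):
= (q XOR s)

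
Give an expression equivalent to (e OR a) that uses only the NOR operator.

((e NOR a) NOR (e NOR a))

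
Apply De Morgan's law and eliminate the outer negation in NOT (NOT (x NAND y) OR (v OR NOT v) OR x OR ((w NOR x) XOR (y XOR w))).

(x NAND y) AND NOT (v OR NOT v) AND NOT x AND NOT ((w NOR x) XOR (y XOR w))
De Morgan's: NOT(OR of terms) = AND of negations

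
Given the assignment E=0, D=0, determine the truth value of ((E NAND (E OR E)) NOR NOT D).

Substituting: ((0 NAND (0 OR 0)) NOR NOT 0)
= 0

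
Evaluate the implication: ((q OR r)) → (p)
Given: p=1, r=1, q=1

Antecedent ((q OR r)) = 1; consequent (p) = 1.
1 → 1 = 1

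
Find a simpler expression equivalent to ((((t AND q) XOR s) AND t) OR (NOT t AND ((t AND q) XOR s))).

By distribution ((E AND v) OR (E AND NOT v) = E):
= ((t AND q) XOR s)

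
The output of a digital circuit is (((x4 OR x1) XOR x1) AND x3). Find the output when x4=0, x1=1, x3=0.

Substituting: (((0 OR 1) XOR 1) AND 0)
= 0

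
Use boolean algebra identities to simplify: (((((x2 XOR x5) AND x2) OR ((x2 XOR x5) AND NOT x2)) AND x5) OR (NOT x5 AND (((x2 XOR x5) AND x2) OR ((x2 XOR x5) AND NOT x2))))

By distribution ((E AND v) OR (E AND NOT v) = E) then distribution ((E AND v) OR (E AND NOT v) = E):
= (x2 XOR x5)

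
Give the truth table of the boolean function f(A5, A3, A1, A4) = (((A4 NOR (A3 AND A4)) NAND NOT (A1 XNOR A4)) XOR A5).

A5 | A3 | A1 | A4 | Output
--------------------------
0 | 0 | 0 | 0 | 1
0 | 0 | 0 | 1 | 1
0 | 0 | 1 | 0 | 0
0 | 0 | 1 | 1 | 1
0 | 1 | 0 | 0 | 1
0 | 1 | 0 | 1 | 1
0 | 1 | 1 | 0 | 0
0 | 1 | 1 | 1 | 1
1 | 0 | 0 | 0 | 0
1 | 0 | 0 | 1 | 0
1 | 0 | 1 | 0 | 1
1 | 0 | 1 | 1 | 0
1 | 1 | 0 | 0 | 0
1 | 1 | 0 | 1 | 0
1 | 1 | 1 | 0 | 1
1 | 1 | 1 | 1 | 0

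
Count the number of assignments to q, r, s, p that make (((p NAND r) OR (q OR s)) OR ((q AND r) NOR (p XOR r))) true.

Satisfying assignments: (0,0,0,0), (0,0,0,1), (0,0,1,0), (0,0,1,1), (0,1,0,0), (0,1,0,1), (0,1,1,0), (0,1,1,1), (1,0,0,0), (1,0,0,1), (1,0,1,0), (1,0,1,1), (1,1,0,0), (1,1,0,1), (1,1,1,0), (1,1,1,1)
Count: 16 out of 16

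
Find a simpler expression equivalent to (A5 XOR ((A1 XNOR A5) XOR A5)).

By XOR self-cancellation ((E XOR v) XOR v = E):
= (A1 XNOR A5)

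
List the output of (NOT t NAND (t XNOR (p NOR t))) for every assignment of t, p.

t | p | Output
--------------
0 | 0 | 1
0 | 1 | 0
1 | 0 | 1
1 | 1 | 1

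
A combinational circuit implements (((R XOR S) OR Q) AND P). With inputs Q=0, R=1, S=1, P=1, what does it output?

Substituting: (((1 XOR 1) OR 0) AND 1)
= 0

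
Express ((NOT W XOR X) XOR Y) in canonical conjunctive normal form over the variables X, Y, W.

(X OR Y OR NOT W) AND (X OR NOT Y OR W) AND (NOT X OR Y OR W) AND (NOT X OR NOT Y OR NOT W)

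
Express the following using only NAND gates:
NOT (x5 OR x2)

(((x5 NAND x5) NAND (x2 NAND x2)) NAND ((x5 NAND x5) NAND (x2 NAND x2)))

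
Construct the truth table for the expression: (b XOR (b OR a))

b | a | Output
--------------
0 | 0 | 0
0 | 1 | 1
1 | 0 | 0
1 | 1 | 0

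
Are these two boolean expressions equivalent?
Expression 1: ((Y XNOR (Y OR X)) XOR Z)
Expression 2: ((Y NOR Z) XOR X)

No. Counterexample: with Y=1, X=0, Z=0, Expression 1 = 1 but Expression 2 = 0.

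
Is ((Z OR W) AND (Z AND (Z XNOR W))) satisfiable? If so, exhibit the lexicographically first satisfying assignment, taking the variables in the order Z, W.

Z=1, W=1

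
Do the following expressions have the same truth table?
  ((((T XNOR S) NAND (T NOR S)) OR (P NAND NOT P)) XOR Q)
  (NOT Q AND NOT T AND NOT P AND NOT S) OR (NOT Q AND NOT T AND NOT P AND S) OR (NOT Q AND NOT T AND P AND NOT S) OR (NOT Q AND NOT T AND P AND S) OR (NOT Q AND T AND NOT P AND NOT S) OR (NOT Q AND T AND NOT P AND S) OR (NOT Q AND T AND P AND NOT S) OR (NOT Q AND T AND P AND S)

Yes, they are equivalent — the two output columns agree on all 16 assignments:
Q | T | P | S | Expression 1 | Expression 2
-------------------------------------------
0 | 0 | 0 | 0 | 1 | 1
0 | 0 | 0 | 1 | 1 | 1
0 | 0 | 1 | 0 | 1 | 1
0 | 0 | 1 | 1 | 1 | 1
0 | 1 | 0 | 0 | 1 | 1
0 | 1 | 0 | 1 | 1 | 1
0 | 1 | 1 | 0 | 1 | 1
0 | 1 | 1 | 1 | 1 | 1
1 | 0 | 0 | 0 | 0 | 0
1 | 0 | 0 | 1 | 0 | 0
1 | 0 | 1 | 0 | 0 | 0
1 | 0 | 1 | 1 | 0 | 0
1 | 1 | 0 | 0 | 0 | 0
1 | 1 | 0 | 1 | 0 | 0
1 | 1 | 1 | 0 | 0 | 0
1 | 1 | 1 | 1 | 0 | 0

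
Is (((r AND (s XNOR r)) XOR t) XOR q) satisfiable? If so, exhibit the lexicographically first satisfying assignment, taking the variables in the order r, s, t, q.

r=0, s=0, t=0, q=1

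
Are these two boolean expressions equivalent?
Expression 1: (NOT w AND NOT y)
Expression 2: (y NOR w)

Yes, they are equivalent — the two output columns agree on all 4 assignments:
w | y | Expression 1 | Expression 2
-----------------------------------
0 | 0 | 1 | 1
0 | 1 | 0 | 0
1 | 0 | 0 | 0
1 | 1 | 0 | 0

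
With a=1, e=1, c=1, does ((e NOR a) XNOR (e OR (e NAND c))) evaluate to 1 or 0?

Substituting: ((1 NOR 1) XNOR (1 OR (1 NAND 1)))
= 0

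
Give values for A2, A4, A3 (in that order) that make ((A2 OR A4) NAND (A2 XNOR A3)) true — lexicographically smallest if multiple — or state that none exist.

A2=0, A4=0, A3=0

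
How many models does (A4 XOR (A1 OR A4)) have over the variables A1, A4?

Satisfying assignments: (1,0)
Count: 1 out of 4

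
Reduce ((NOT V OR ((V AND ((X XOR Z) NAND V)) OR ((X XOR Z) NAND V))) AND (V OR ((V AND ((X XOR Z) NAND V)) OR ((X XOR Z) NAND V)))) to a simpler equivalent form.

By distribution ((E OR v) AND (E OR NOT v) = E) then absorption (E OR (E AND v) = E):
= ((X XOR Z) NAND V)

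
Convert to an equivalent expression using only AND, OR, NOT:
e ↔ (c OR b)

(e AND (c OR b)) OR (NOT e AND NOT (c OR b))
(Biconditional = both true or both false)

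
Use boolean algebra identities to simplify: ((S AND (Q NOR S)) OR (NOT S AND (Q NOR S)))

By distribution ((E AND v) OR (E AND NOT v) = E):
= (Q NOR S)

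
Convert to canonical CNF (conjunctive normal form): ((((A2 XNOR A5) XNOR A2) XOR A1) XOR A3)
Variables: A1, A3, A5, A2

(A1 OR A3 OR A5 OR A2) AND (A1 OR A3 OR A5 OR NOT A2) AND (A1 OR NOT A3 OR NOT A5 OR A2) AND (A1 OR NOT A3 OR NOT A5 OR NOT A2) AND (NOT A1 OR A3 OR NOT A5 OR A2) AND (NOT A1 OR A3 OR NOT A5 OR NOT A2) AND (NOT A1 OR NOT A3 OR A5 OR A2) AND (NOT A1 OR NOT A3 OR A5 OR NOT A2)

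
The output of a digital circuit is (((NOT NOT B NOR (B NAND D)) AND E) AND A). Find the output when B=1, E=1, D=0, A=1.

Substituting: (((NOT NOT 1 NOR (1 NAND 0)) AND 1) AND 1)
= 0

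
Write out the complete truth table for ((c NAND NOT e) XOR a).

e | a | c | Output
------------------
0 | 0 | 0 | 1
0 | 0 | 1 | 0
0 | 1 | 0 | 0
0 | 1 | 1 | 1
1 | 0 | 0 | 1
1 | 0 | 1 | 1
1 | 1 | 0 | 0
1 | 1 | 1 | 0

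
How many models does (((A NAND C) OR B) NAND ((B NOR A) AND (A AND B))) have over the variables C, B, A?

Satisfying assignments: (0,0,0), (0,0,1), (0,1,0), (0,1,1), (1,0,0), (1,0,1), (1,1,0), (1,1,1)
Count: 8 out of 8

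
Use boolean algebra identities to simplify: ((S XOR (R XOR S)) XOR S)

By XOR self-cancellation ((E XOR v) XOR v = E):
= (R XOR S)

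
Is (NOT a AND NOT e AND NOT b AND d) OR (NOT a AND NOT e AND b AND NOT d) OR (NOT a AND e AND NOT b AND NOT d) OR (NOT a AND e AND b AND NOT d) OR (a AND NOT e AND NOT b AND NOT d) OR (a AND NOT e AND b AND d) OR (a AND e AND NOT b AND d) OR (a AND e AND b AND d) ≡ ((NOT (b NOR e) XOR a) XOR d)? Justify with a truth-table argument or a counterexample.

Yes, they are equivalent — the two output columns agree on all 16 assignments:
a | e | b | d | Expression 1 | Expression 2
-------------------------------------------
0 | 0 | 0 | 0 | 0 | 0
0 | 0 | 0 | 1 | 1 | 1
0 | 0 | 1 | 0 | 1 | 1
0 | 0 | 1 | 1 | 0 | 0
0 | 1 | 0 | 0 | 1 | 1
0 | 1 | 0 | 1 | 0 | 0
0 | 1 | 1 | 0 | 1 | 1
0 | 1 | 1 | 1 | 0 | 0
1 | 0 | 0 | 0 | 1 | 1
1 | 0 | 0 | 1 | 0 | 0
1 | 0 | 1 | 0 | 0 | 0
1 | 0 | 1 | 1 | 1 | 1
1 | 1 | 0 | 0 | 0 | 0
1 | 1 | 0 | 1 | 1 | 1
1 | 1 | 1 | 0 | 0 | 0
1 | 1 | 1 | 1 | 1 | 1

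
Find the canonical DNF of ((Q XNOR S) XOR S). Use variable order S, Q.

(NOT S AND NOT Q) OR (S AND NOT Q)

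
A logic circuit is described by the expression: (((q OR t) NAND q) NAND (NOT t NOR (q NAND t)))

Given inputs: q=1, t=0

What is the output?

Substituting: (((1 OR 0) NAND 1) NAND (NOT 0 NOR (1 NAND 0)))
= 1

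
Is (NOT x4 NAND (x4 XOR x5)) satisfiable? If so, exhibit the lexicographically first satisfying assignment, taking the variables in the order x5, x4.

x5=0, x4=0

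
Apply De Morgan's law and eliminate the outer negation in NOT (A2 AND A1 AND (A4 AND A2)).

NOT A2 OR NOT A1 OR NOT (A4 AND A2)
De Morgan's: NOT(AND of terms) = OR of negations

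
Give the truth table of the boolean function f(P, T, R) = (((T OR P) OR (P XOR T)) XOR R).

P | T | R | Output
------------------
0 | 0 | 0 | 0
0 | 0 | 1 | 1
0 | 1 | 0 | 1
0 | 1 | 1 | 0
1 | 0 | 0 | 1
1 | 0 | 1 | 0
1 | 1 | 0 | 1
1 | 1 | 1 | 0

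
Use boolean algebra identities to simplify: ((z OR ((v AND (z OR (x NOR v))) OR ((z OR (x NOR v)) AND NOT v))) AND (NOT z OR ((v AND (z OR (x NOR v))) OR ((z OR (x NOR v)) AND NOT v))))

By distribution ((E OR v) AND (E OR NOT v) = E) then distribution ((E AND v) OR (E AND NOT v) = E):
= (z OR (x NOR v))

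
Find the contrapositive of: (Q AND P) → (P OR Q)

Contrapositive: NOT (P OR Q) → NOT (Q AND P)
Note: A statement and its contrapositive are logically equivalent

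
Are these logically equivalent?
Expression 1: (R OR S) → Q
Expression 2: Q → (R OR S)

No, Converse is not equivalent to original (counterexample: S=0, Q=0, R=1)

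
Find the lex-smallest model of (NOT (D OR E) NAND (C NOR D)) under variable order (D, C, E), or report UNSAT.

D=0, C=0, E=1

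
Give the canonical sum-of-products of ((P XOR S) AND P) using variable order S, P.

Σm(1) = (NOT S AND P)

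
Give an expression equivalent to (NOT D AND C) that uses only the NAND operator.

(((D NAND D) NAND C) NAND ((D NAND D) NAND C))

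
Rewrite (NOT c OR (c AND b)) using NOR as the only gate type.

(((c NOR c) NOR ((c NOR c) NOR (b NOR b))) NOR ((c NOR c) NOR ((c NOR c) NOR (b NOR b))))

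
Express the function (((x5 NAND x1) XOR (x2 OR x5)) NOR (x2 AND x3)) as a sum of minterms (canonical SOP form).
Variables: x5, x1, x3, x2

Σm(1, 5, 8, 9, 10) = (NOT x5 AND NOT x1 AND NOT x3 AND x2) OR (NOT x5 AND x1 AND NOT x3 AND x2) OR (x5 AND NOT x1 AND NOT x3 AND NOT x2) OR (x5 AND NOT x1 AND NOT x3 AND x2) OR (x5 AND NOT x1 AND x3 AND NOT x2)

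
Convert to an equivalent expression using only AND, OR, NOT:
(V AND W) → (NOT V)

NOT (V AND W) OR (NOT V)
(Implication elimination: A → B = NOT A OR B)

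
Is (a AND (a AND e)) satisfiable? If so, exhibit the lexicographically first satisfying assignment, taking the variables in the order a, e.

a=1, e=1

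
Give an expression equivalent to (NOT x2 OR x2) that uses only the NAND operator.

(((x2 NAND x2) NAND (x2 NAND x2)) NAND (x2 NAND x2))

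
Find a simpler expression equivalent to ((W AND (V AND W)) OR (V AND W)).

By absorption (E OR (E AND v) = E):
= (V AND W)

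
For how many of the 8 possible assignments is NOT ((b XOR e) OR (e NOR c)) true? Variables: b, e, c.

Satisfying assignments: (0,0,1), (1,1,0), (1,1,1)
Count: 3 out of 8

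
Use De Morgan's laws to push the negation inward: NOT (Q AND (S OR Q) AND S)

NOT Q OR NOT (S OR Q) OR NOT S
De Morgan's: NOT(AND of terms) = OR of negations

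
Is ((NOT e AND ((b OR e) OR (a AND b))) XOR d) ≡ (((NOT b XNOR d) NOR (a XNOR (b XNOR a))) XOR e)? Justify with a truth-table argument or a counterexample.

No. Counterexample: with d=0, a=0, b=0, e=0, Expression 1 = 0 but Expression 2 = 1.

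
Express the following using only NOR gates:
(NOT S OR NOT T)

(((S NOR S) NOR (T NOR T)) NOR ((S NOR S) NOR (T NOR T)))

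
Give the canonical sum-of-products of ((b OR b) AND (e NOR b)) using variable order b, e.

Σm() = FALSE (no minterms)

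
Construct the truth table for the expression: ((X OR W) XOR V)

W | V | X | Output
------------------
0 | 0 | 0 | 0
0 | 0 | 1 | 1
0 | 1 | 0 | 1
0 | 1 | 1 | 0
1 | 0 | 0 | 1
1 | 0 | 1 | 1
1 | 1 | 0 | 0
1 | 1 | 1 | 0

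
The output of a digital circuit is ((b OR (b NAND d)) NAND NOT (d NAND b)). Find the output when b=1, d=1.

Substituting: ((1 OR (1 NAND 1)) NAND NOT (1 NAND 1))
= 0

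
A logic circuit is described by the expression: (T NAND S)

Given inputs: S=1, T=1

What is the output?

Substituting: (1 NAND 1)
= 0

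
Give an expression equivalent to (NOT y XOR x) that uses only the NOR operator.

(((((y NOR y) NOR x) NOR ((y NOR y) NOR x)) NOR (((y NOR y) NOR x) NOR ((y NOR y) NOR x))) NOR (((((y NOR y) NOR (y NOR y)) NOR (x NOR x)) NOR (((y NOR y) NOR (y NOR y)) NOR (x NOR x))) NOR ((((y NOR y) NOR (y NOR y)) NOR (x NOR x)) NOR (((y NOR y) NOR (y NOR y)) NOR (x NOR x)))))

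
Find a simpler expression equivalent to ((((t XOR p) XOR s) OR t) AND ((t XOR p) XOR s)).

By absorption (E AND (E OR v) = E):
= ((t XOR p) XOR s)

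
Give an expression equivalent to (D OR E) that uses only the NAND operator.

((D NAND D) NAND (E NAND E))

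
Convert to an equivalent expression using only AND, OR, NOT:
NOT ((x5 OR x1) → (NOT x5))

(x5 OR x1) AND x5
(Negated implication: NOT(A → B) = A AND NOT B)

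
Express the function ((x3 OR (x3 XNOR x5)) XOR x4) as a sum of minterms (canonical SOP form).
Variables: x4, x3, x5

Σm(0, 2, 3, 5) = (NOT x4 AND NOT x3 AND NOT x5) OR (NOT x4 AND x3 AND NOT x5) OR (NOT x4 AND x3 AND x5) OR (x4 AND NOT x3 AND x5)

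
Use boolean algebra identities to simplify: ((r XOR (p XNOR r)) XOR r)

By XOR self-cancellation ((E XOR v) XOR v = E):
= (p XNOR r)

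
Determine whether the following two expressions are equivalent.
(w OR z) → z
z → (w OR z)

No, Converse is not equivalent to original (counterexample: w=1, z=0)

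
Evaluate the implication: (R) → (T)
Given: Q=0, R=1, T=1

Antecedent (R) = 1; consequent (T) = 1.
1 → 1 = 1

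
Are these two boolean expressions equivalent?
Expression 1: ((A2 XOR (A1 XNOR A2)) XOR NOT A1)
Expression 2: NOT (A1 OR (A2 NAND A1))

Yes, they are equivalent — the two output columns agree on all 4 assignments:
A2 | A1 | Expression 1 | Expression 2
-------------------------------------
0 | 0 | 0 | 0
0 | 1 | 0 | 0
1 | 0 | 0 | 0
1 | 1 | 0 | 0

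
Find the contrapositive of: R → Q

Contrapositive: NOT Q → NOT R
Note: A statement and its contrapositive are logically equivalent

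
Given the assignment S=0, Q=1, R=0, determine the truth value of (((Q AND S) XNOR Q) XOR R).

Substituting: (((1 AND 0) XNOR 1) XOR 0)
= 0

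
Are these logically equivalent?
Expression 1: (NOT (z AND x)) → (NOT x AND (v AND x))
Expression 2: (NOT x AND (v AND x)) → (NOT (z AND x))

No, Converse is not equivalent to original (counterexample: v=0, z=0, x=0)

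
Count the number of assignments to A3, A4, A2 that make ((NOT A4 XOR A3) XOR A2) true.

Satisfying assignments: (0,0,0), (0,1,1), (1,0,1), (1,1,0)
Count: 4 out of 8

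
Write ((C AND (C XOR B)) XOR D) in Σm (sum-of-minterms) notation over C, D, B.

Σm(2, 3, 4, 7) = (NOT C AND D AND NOT B) OR (NOT C AND D AND B) OR (C AND NOT D AND NOT B) OR (C AND D AND B)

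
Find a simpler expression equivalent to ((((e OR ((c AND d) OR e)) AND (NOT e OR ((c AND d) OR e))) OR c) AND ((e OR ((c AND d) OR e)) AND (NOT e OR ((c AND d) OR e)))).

By absorption (E AND (E OR v) = E) then distribution ((E OR v) AND (E OR NOT v) = E):
= ((c AND d) OR e)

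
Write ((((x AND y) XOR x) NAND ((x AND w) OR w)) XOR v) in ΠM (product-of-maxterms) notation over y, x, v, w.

ΠM(2, 3, 5, 6, 10, 11, 14, 15) = (y OR x OR NOT v OR w) AND (y OR x OR NOT v OR NOT w) AND (y OR NOT x OR v OR NOT w) AND (y OR NOT x OR NOT v OR w) AND (NOT y OR x OR NOT v OR w) AND (NOT y OR x OR NOT v OR NOT w) AND (NOT y OR NOT x OR NOT v OR w) AND (NOT y OR NOT x OR NOT v OR NOT w)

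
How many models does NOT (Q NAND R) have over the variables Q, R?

Satisfying assignments: (1,1)
Count: 1 out of 4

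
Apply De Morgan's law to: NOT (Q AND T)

NOT Q OR NOT T
De Morgan's: NOT(AND of terms) = OR of negations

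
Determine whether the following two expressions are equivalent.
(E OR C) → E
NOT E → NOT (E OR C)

Yes, Contrapositive is always equivalent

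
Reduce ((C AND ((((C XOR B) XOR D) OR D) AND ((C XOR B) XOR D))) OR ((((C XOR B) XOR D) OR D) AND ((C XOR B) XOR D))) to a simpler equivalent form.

By absorption (E OR (E AND v) = E) then absorption (E AND (E OR v) = E):
= ((C XOR B) XOR D)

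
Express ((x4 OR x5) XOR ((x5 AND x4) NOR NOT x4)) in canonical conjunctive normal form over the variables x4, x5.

(x4 OR x5) AND (NOT x4 OR x5)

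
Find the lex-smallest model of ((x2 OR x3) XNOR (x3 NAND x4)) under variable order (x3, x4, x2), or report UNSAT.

x3=0, x4=0, x2=1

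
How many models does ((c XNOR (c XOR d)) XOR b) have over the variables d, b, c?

Satisfying assignments: (0,0,0), (0,0,1), (1,1,0), (1,1,1)
Count: 4 out of 8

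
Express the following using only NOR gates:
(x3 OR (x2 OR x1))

((x3 NOR ((x2 NOR x1) NOR (x2 NOR x1))) NOR (x3 NOR ((x2 NOR x1) NOR (x2 NOR x1))))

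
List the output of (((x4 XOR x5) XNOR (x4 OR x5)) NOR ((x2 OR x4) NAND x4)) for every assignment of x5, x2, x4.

x5 | x2 | x4 | Output
---------------------
0 | 0 | 0 | 0
0 | 0 | 1 | 0
0 | 1 | 0 | 0
0 | 1 | 1 | 0
1 | 0 | 0 | 0
1 | 0 | 1 | 1
1 | 1 | 0 | 0
1 | 1 | 1 | 1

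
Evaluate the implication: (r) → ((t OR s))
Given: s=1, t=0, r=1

Antecedent (r) = 1; consequent ((t OR s)) = 1.
1 → 1 = 1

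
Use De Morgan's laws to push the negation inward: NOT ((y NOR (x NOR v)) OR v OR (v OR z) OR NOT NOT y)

NOT (y NOR (x NOR v)) AND NOT v AND NOT (v OR z) AND NOT y
De Morgan's: NOT(OR of terms) = AND of negations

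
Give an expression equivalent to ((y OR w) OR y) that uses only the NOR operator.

((((y NOR w) NOR (y NOR w)) NOR y) NOR (((y NOR w) NOR (y NOR w)) NOR y))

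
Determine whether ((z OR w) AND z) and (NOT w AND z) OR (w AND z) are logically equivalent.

Yes, they are equivalent — the two output columns agree on all 4 assignments:
w | z | Expression 1 | Expression 2
-----------------------------------
0 | 0 | 0 | 0
0 | 1 | 1 | 1
1 | 0 | 0 | 0
1 | 1 | 1 | 1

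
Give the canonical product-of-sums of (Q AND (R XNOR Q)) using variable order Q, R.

ΠM(0, 1, 2) = (Q OR R) AND (Q OR NOT R) AND (NOT Q OR R)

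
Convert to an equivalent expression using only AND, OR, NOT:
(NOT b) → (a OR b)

b OR (a OR b)
(Implication elimination: A → B = NOT A OR B)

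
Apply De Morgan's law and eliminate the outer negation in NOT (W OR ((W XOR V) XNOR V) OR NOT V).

NOT W AND NOT ((W XOR V) XNOR V) AND V
De Morgan's: NOT(OR of terms) = AND of negations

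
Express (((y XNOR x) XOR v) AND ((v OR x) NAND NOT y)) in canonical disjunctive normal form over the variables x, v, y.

(NOT x AND NOT v AND NOT y) OR (NOT x AND v AND y) OR (x AND NOT v AND y)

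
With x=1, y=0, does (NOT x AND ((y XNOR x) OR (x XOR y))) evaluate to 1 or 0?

Substituting: (NOT 1 AND ((0 XNOR 1) OR (1 XOR 0)))
= 0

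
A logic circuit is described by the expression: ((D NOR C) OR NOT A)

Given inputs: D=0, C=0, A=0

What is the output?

Substituting: ((0 NOR 0) OR NOT 0)
= 1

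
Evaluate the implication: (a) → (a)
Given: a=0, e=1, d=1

Antecedent (a) = 0; consequent (a) = 0.
0 → 0 = 1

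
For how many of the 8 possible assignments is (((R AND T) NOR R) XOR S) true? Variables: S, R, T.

Satisfying assignments: (0,0,0), (0,0,1), (1,1,0), (1,1,1)
Count: 4 out of 8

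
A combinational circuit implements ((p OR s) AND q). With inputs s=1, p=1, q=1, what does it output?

Substituting: ((1 OR 1) AND 1)
= 1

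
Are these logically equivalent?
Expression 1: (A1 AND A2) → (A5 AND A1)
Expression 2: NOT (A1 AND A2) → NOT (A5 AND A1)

No, Inverse is not equivalent to original (counterexample: A5=0, A2=1, A1=1)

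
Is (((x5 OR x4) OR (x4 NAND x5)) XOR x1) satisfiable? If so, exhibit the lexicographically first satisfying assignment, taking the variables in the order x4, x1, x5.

x4=0, x1=0, x5=0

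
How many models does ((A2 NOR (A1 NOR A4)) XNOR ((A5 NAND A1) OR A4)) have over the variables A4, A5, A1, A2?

Satisfying assignments: (0,0,1,0), (0,1,1,1), (1,0,0,0), (1,0,1,0), (1,1,0,0), (1,1,1,0)
Count: 6 out of 16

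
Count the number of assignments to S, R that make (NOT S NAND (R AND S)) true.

Satisfying assignments: (0,0), (0,1), (1,0), (1,1)
Count: 4 out of 4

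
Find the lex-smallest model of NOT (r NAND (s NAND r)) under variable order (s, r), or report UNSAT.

s=0, r=1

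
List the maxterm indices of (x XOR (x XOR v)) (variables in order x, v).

ΠM(0, 2) = (x OR v) AND (NOT x OR v)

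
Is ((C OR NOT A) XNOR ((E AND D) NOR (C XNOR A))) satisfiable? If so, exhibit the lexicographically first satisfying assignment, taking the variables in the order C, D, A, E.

C=0, D=1, A=1, E=1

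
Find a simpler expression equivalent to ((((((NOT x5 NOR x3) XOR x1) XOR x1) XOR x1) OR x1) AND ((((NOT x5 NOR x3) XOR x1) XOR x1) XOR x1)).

By absorption (E AND (E OR v) = E) then XOR self-cancellation ((E XOR v) XOR v = E):
= ((NOT x5 NOR x3) XOR x1)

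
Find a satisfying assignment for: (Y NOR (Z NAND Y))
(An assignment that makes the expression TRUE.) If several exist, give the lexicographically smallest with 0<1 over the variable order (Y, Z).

UNSATISFIABLE - no assignment makes this expression true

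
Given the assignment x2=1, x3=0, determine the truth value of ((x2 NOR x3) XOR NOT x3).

Substituting: ((1 NOR 0) XOR NOT 0)
= 1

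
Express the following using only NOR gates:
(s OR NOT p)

((s NOR (p NOR p)) NOR (s NOR (p NOR p)))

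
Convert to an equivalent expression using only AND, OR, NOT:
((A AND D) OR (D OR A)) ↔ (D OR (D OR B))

(((A AND D) OR (D OR A)) AND (D OR (D OR B))) OR (NOT ((A AND D) OR (D OR A)) AND NOT (D OR (D OR B)))
(Biconditional = both true or both false)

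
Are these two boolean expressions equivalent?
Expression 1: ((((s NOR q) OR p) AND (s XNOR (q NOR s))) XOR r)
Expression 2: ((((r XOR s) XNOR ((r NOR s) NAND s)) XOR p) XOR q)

No. Counterexample: with p=0, s=0, q=1, r=0, Expression 1 = 0 but Expression 2 = 1.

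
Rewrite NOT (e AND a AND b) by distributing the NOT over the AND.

NOT e OR NOT a OR NOT b
De Morgan's: NOT(AND of terms) = OR of negations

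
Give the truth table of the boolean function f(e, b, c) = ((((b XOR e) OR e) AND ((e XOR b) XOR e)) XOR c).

e | b | c | Output
------------------
0 | 0 | 0 | 0
0 | 0 | 1 | 1
0 | 1 | 0 | 1
0 | 1 | 1 | 0
1 | 0 | 0 | 0
1 | 0 | 1 | 1
1 | 1 | 0 | 1
1 | 1 | 1 | 0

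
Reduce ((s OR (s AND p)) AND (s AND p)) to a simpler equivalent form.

By absorption (E AND (E OR v) = E):
= (s AND p)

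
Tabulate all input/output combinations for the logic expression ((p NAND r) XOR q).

q | p | r | Output
------------------
0 | 0 | 0 | 1
0 | 0 | 1 | 1
0 | 1 | 0 | 1
0 | 1 | 1 | 0
1 | 0 | 0 | 0
1 | 0 | 1 | 0
1 | 1 | 0 | 0
1 | 1 | 1 | 1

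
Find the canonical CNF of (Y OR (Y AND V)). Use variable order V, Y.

(V OR Y) AND (NOT V OR Y)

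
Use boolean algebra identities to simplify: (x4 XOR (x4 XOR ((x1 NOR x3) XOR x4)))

By XOR self-cancellation ((E XOR v) XOR v = E):
= ((x1 NOR x3) XOR x4)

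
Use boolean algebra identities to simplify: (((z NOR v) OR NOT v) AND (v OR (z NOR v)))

By distribution ((E OR v) AND (E OR NOT v) = E):
= (z NOR v)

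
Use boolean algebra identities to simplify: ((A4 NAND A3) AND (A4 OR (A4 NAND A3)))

By absorption (E AND (E OR v) = E):
= (A4 NAND A3)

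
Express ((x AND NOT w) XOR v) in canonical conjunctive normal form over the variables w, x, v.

(w OR x OR v) AND (w OR NOT x OR NOT v) AND (NOT w OR x OR v) AND (NOT w OR NOT x OR v)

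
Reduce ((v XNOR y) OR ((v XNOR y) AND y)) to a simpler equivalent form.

By absorption (E OR (E AND v) = E):
= (v XNOR y)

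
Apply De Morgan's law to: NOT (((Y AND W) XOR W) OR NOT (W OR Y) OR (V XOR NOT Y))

NOT ((Y AND W) XOR W) AND (W OR Y) AND NOT (V XOR NOT Y)
De Morgan's: NOT(OR of terms) = AND of negations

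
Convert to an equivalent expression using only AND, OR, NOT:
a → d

NOT a OR d
(Implication elimination: A → B = NOT A OR B)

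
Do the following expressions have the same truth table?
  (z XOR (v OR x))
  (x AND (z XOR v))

No. Counterexample: with v=0, x=0, z=1, Expression 1 = 1 but Expression 2 = 0.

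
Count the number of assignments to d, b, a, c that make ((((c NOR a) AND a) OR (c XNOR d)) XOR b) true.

Satisfying assignments: (0,0,0,0), (0,0,1,0), (0,1,0,1), (0,1,1,1), (1,0,0,1), (1,0,1,1), (1,1,0,0), (1,1,1,0)
Count: 8 out of 16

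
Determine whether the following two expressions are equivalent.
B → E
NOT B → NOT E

No, Inverse is not equivalent to original (counterexample: E=0, B=1)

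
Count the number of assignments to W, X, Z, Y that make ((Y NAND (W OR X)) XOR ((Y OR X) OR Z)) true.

Satisfying assignments: (0,0,0,0), (0,1,0,1), (0,1,1,1), (1,0,0,0), (1,0,0,1), (1,0,1,1), (1,1,0,1), (1,1,1,1)
Count: 8 out of 16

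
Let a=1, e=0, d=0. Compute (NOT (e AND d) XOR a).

Substituting: (NOT (0 AND 0) XOR 1)
= 0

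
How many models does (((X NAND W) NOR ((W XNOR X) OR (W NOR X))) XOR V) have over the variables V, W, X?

Satisfying assignments: (1,0,0), (1,0,1), (1,1,0), (1,1,1)
Count: 4 out of 8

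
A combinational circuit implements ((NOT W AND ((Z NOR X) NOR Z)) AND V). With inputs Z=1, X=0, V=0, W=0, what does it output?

Substituting: ((NOT 0 AND ((1 NOR 0) NOR 1)) AND 0)
= 0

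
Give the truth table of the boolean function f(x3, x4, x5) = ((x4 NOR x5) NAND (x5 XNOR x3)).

x3 | x4 | x5 | Output
---------------------
0 | 0 | 0 | 0
0 | 0 | 1 | 1
0 | 1 | 0 | 1
0 | 1 | 1 | 1
1 | 0 | 0 | 1
1 | 0 | 1 | 1
1 | 1 | 0 | 1
1 | 1 | 1 | 1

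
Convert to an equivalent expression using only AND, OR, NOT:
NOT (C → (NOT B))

C AND B
(Negated implication: NOT(A → B) = A AND NOT B)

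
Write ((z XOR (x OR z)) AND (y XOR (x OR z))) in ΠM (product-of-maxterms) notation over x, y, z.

ΠM(0, 1, 2, 3, 5, 6, 7) = (x OR y OR z) AND (x OR y OR NOT z) AND (x OR NOT y OR z) AND (x OR NOT y OR NOT z) AND (NOT x OR y OR NOT z) AND (NOT x OR NOT y OR z) AND (NOT x OR NOT y OR NOT z)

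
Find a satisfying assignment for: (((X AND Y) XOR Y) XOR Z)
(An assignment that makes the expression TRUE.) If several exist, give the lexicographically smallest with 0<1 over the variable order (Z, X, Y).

Z=0, X=0, Y=1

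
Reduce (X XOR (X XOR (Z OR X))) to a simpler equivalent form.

By XOR self-cancellation ((E XOR v) XOR v = E):
= (Z OR X)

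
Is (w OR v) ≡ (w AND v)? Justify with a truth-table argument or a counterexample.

No. Counterexample: with w=0, v=1, Expression 1 = 1 but Expression 2 = 0.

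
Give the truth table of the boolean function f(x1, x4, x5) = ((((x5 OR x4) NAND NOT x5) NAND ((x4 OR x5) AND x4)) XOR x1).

x1 | x4 | x5 | Output
---------------------
0 | 0 | 0 | 1
0 | 0 | 1 | 1
0 | 1 | 0 | 1
0 | 1 | 1 | 0
1 | 0 | 0 | 0
1 | 0 | 1 | 0
1 | 1 | 0 | 0
1 | 1 | 1 | 1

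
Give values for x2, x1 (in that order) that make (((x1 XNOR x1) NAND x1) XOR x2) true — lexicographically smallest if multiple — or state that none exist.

x2=0, x1=0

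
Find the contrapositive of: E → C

Contrapositive: NOT C → NOT E
Note: A statement and its contrapositive are logically equivalent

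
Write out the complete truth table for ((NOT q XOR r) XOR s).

r | s | q | Output
------------------
0 | 0 | 0 | 1
0 | 0 | 1 | 0
0 | 1 | 0 | 0
0 | 1 | 1 | 1
1 | 0 | 0 | 0
1 | 0 | 1 | 1
1 | 1 | 0 | 1
1 | 1 | 1 | 0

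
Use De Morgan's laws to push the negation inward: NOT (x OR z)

NOT x AND NOT z
De Morgan's: NOT(OR of terms) = AND of negations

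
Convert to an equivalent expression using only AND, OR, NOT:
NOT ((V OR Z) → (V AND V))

(V OR Z) AND NOT (V AND V)
(Negated implication: NOT(A → B) = A AND NOT B)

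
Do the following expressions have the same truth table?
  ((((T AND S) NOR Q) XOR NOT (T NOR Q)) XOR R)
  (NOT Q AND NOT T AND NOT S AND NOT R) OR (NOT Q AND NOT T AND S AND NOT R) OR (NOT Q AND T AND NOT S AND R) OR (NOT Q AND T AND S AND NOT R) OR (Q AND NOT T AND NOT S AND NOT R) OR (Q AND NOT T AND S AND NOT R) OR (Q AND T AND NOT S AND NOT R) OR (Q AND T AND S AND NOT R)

Yes, they are equivalent — the two output columns agree on all 16 assignments:
Q | T | S | R | Expression 1 | Expression 2
-------------------------------------------
0 | 0 | 0 | 0 | 1 | 1
0 | 0 | 0 | 1 | 0 | 0
0 | 0 | 1 | 0 | 1 | 1
0 | 0 | 1 | 1 | 0 | 0
0 | 1 | 0 | 0 | 0 | 0
0 | 1 | 0 | 1 | 1 | 1
0 | 1 | 1 | 0 | 1 | 1
0 | 1 | 1 | 1 | 0 | 0
1 | 0 | 0 | 0 | 1 | 1
1 | 0 | 0 | 1 | 0 | 0
1 | 0 | 1 | 0 | 1 | 1
1 | 0 | 1 | 1 | 0 | 0
1 | 1 | 0 | 0 | 1 | 1
1 | 1 | 0 | 1 | 0 | 0
1 | 1 | 1 | 0 | 1 | 1
1 | 1 | 1 | 1 | 0 | 0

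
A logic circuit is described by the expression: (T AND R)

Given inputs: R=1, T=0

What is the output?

Substituting: (0 AND 1)
= 0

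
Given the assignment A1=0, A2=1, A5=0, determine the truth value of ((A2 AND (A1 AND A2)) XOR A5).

Substituting: ((1 AND (0 AND 1)) XOR 0)
= 0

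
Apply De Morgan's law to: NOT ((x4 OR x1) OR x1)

NOT (x4 OR x1) AND NOT x1
De Morgan's: NOT(OR of terms) = AND of negations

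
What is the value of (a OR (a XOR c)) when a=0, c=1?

Substituting: (0 OR (0 XOR 1))
= 1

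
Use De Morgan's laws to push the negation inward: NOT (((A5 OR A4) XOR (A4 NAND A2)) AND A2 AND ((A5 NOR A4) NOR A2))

NOT ((A5 OR A4) XOR (A4 NAND A2)) OR NOT A2 OR NOT ((A5 NOR A4) NOR A2)
De Morgan's: NOT(AND of terms) = OR of negations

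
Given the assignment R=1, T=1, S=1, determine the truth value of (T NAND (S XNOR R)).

Substituting: (1 NAND (1 XNOR 1))
= 0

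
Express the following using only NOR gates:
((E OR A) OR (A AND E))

((((E NOR A) NOR (E NOR A)) NOR ((A NOR A) NOR (E NOR E))) NOR (((E NOR A) NOR (E NOR A)) NOR ((A NOR A) NOR (E NOR E))))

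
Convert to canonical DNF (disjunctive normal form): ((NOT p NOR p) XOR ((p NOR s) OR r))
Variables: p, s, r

(NOT p AND NOT s AND NOT r) OR (NOT p AND NOT s AND r) OR (NOT p AND s AND r) OR (p AND NOT s AND r) OR (p AND s AND r)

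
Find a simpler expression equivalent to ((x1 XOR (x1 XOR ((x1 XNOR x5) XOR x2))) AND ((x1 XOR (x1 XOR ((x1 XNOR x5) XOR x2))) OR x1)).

By absorption (E AND (E OR v) = E) then XOR self-cancellation ((E XOR v) XOR v = E):
= ((x1 XNOR x5) XOR x2)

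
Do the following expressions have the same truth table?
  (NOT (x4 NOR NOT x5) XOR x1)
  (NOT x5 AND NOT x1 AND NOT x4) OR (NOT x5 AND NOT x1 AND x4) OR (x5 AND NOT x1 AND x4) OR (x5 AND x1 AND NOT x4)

Yes, they are equivalent — the two output columns agree on all 8 assignments:
x5 | x1 | x4 | Expression 1 | Expression 2
------------------------------------------
0 | 0 | 0 | 1 | 1
0 | 0 | 1 | 1 | 1
0 | 1 | 0 | 0 | 0
0 | 1 | 1 | 0 | 0
1 | 0 | 0 | 0 | 0
1 | 0 | 1 | 1 | 1
1 | 1 | 0 | 1 | 1
1 | 1 | 1 | 0 | 0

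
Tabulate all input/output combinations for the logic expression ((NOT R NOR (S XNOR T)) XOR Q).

T | S | R | Q | Output
----------------------
0 | 0 | 0 | 0 | 0
0 | 0 | 0 | 1 | 1
0 | 0 | 1 | 0 | 0
0 | 0 | 1 | 1 | 1
0 | 1 | 0 | 0 | 0
0 | 1 | 0 | 1 | 1
0 | 1 | 1 | 0 | 1
0 | 1 | 1 | 1 | 0
1 | 0 | 0 | 0 | 0
1 | 0 | 0 | 1 | 1
1 | 0 | 1 | 0 | 1
1 | 0 | 1 | 1 | 0
1 | 1 | 0 | 0 | 0
1 | 1 | 0 | 1 | 1
1 | 1 | 1 | 0 | 0
1 | 1 | 1 | 1 | 1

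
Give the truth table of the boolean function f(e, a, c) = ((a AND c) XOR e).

e | a | c | Output
------------------
0 | 0 | 0 | 0
0 | 0 | 1 | 0
0 | 1 | 0 | 0
0 | 1 | 1 | 1
1 | 0 | 0 | 1
1 | 0 | 1 | 1
1 | 1 | 0 | 1
1 | 1 | 1 | 0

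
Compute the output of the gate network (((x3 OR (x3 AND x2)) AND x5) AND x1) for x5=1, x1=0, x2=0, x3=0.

Substituting: (((0 OR (0 AND 0)) AND 1) AND 0)
= 0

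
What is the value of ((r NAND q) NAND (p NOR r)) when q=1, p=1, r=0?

Substituting: ((0 NAND 1) NAND (1 NOR 0))
= 1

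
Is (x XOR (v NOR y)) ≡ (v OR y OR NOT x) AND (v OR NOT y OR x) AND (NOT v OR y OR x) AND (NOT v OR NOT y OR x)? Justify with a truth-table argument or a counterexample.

Yes, they are equivalent — the two output columns agree on all 8 assignments:
v | y | x | Expression 1 | Expression 2
---------------------------------------
0 | 0 | 0 | 1 | 1
0 | 0 | 1 | 0 | 0
0 | 1 | 0 | 0 | 0
0 | 1 | 1 | 1 | 1
1 | 0 | 0 | 0 | 0
1 | 0 | 1 | 1 | 1
1 | 1 | 0 | 0 | 0
1 | 1 | 1 | 1 | 1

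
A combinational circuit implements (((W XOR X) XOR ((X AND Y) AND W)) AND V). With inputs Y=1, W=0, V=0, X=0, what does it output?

Substituting: (((0 XOR 0) XOR ((0 AND 1) AND 0)) AND 0)
= 0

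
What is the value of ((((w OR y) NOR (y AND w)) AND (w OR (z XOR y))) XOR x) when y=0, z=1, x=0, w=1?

Substituting: ((((1 OR 0) NOR (0 AND 1)) AND (1 OR (1 XOR 0))) XOR 0)
= 0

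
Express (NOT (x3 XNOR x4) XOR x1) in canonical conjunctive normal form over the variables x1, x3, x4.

(x1 OR x3 OR x4) AND (x1 OR NOT x3 OR NOT x4) AND (NOT x1 OR x3 OR NOT x4) AND (NOT x1 OR NOT x3 OR x4)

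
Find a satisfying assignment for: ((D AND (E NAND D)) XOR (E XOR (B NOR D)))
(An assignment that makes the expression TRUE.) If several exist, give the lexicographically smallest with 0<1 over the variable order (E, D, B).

E=0, D=0, B=0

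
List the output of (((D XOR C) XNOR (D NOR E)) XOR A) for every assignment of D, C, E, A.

D | C | E | A | Output
----------------------
0 | 0 | 0 | 0 | 0
0 | 0 | 0 | 1 | 1
0 | 0 | 1 | 0 | 1
0 | 0 | 1 | 1 | 0
0 | 1 | 0 | 0 | 1
0 | 1 | 0 | 1 | 0
0 | 1 | 1 | 0 | 0
0 | 1 | 1 | 1 | 1
1 | 0 | 0 | 0 | 0
1 | 0 | 0 | 1 | 1
1 | 0 | 1 | 0 | 0
1 | 0 | 1 | 1 | 1
1 | 1 | 0 | 0 | 1
1 | 1 | 0 | 1 | 0
1 | 1 | 1 | 0 | 1
1 | 1 | 1 | 1 | 0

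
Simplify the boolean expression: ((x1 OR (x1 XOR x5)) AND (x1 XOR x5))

By absorption (E AND (E OR v) = E):
= (x1 XOR x5)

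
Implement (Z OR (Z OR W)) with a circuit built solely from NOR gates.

((Z NOR ((Z NOR W) NOR (Z NOR W))) NOR (Z NOR ((Z NOR W) NOR (Z NOR W))))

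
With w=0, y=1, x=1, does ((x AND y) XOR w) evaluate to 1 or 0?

Substituting: ((1 AND 1) XOR 0)
= 1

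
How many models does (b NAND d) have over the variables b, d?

Satisfying assignments: (0,0), (0,1), (1,0)
Count: 3 out of 4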